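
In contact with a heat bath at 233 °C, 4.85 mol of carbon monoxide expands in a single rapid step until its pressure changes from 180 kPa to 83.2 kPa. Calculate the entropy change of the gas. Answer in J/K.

ΔS_gas = 31.1 J/K

Entropy is a state function, so ΔS_gas depends only on the end states.
For an isothermal ideal gas ΔS_gas = nR ln(P₁/P₂) = 4.85 × 8.314 × ln(180/83.2) = 31.1 J/K.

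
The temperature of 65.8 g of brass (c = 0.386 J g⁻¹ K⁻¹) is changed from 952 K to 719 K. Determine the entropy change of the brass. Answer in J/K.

ΔS = -7.13 J/K

ΔS = ∫dQ_rev/T = m c ln(T₂/T₁) = 65.8 × 0.386 × ln(719/952) = -7.13 J/K.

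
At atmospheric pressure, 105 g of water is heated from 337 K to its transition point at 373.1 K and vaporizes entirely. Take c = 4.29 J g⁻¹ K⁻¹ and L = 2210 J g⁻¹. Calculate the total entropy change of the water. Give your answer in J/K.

Warming step: ΔS₁ = m c ln(T_tr/T_i) = 105 × 4.29 × ln(373.1/337) = 45.84 J/K.
Phase change: ΔS₂ = +mL/T_tr = 105 × 2210 / 373.1 = 622 J/K.
ΔS_total = (45.84) + (622) = 668 J/K.

ΔS = 668 J/K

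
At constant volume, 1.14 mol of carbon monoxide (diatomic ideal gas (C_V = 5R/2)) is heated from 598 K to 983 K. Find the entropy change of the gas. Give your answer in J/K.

At constant volume, ΔS = nC_V ln(T₂/T₁) with C_V = 5R/2 = 20.79 J mol⁻¹ K⁻¹.
ΔS = 1.14 × 20.79 × ln(983/598) = 11.8 J/K.

ΔS = 11.8 J/K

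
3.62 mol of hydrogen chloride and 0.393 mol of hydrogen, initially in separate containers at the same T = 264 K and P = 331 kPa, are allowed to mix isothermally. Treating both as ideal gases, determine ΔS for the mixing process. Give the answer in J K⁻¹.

Mole fractions: x_A = 3.62/4.01 = 0.902, x_B = 0.0979.
ΔS_mix = −R(n_A ln x_A + n_B ln x_B) = −8.314 × (3.62 ln 0.902 + 0.393 ln 0.0979) = 10.7 J/K.

ΔS_mix = 10.7 J/K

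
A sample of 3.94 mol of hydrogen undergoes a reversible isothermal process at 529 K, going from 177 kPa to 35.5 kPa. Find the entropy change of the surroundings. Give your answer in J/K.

ΔS_surr = -52.6 J/K

For an isothermal ideal gas ΔS_gas = nR ln(P₁/P₂) = 3.94 × 8.314 × ln(177/35.5) = 52.6 J/K.
The process is reversible, so ΔS_surr = −ΔS_gas = -52.6 J/K and ΔS_universe = 0.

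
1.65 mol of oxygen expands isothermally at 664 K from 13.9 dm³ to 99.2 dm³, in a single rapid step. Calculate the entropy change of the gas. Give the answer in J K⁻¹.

ΔS_gas = 27 J/K

Entropy is a state function, so ΔS_gas depends only on the end states.
For an isothermal ideal gas ΔS_gas = nR ln(V₂/V₁) = 1.65 × 8.314 × ln(99.2/13.9) = 27 J/K.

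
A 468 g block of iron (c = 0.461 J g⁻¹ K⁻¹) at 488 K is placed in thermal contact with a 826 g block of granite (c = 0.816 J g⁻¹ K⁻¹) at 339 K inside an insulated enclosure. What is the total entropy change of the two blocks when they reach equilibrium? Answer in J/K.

ΔS_total = 11.5 J/K

Energy balance: T_f = (m₁c₁T₁ + m₂c₂T₂)/(m₁c₁ + m₂c₂) = 375.13 K.
ΔS₁ = m₁c₁ ln(T_f/T₁) = 215.748 × ln(375.13/488) = -56.75 J/K.
ΔS₂ = m₂c₂ ln(T_f/T₂) = 674.016 × ln(375.13/339) = 68.26 J/K.
ΔS_total = -56.75 + 68.26 = 11.5 J/K.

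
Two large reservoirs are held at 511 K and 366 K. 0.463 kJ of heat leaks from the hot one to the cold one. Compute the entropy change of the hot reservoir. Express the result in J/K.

The hot reservoir loses heat Q, so ΔS_hot = −Q/T_H = −463/511 = -0.906 J/K.

ΔS_hot = -0.906 J/K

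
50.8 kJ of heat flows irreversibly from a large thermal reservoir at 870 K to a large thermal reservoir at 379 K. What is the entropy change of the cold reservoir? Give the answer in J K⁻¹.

ΔS_cold = 134 J/K

The cold reservoir gains heat Q, so ΔS_cold = +Q/T_C = 50800/379 = 134 J/K.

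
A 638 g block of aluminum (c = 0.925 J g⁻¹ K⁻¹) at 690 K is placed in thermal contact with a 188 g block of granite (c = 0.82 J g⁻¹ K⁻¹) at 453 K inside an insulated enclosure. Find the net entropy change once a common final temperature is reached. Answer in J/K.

ΔS_total = 9.94 J/K

Energy balance: T_f = (m₁c₁T₁ + m₂c₂T₂)/(m₁c₁ + m₂c₂) = 640.91 K.
ΔS₁ = m₁c₁ ln(T_f/T₁) = 590.15 × ln(640.91/690) = -43.55 J/K.
ΔS₂ = m₂c₂ ln(T_f/T₂) = 154.16 × ln(640.91/453) = 53.49 J/K.
ΔS_total = -43.55 + 53.49 = 9.94 J/K.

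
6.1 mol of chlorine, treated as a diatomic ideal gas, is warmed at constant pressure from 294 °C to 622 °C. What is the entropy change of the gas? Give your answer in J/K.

In kelvin: T₁ = 567.15 K, T₂ = 895.15 K. At constant pressure, ΔS = nC_p ln(T₂/T₁) with C_p = 7R/2 = 29.1 J mol⁻¹ K⁻¹.
ΔS = 6.1 × 29.1 × ln(895.15/567.15) = 81 J/K.

ΔS = 81 J/K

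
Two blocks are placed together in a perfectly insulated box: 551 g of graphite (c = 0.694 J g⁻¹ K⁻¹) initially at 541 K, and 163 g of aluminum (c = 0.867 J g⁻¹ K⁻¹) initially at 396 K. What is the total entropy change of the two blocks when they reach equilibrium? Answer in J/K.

Energy balance: T_f = (m₁c₁T₁ + m₂c₂T₂)/(m₁c₁ + m₂c₂) = 501.87 K.
ΔS₁ = m₁c₁ ln(T_f/T₁) = 382.394 × ln(501.87/541) = -28.707 J/K.
ΔS₂ = m₂c₂ ln(T_f/T₂) = 141.321 × ln(501.87/396) = 33.484 J/K.
ΔS_total = -28.707 + 33.484 = 4.78 J/K.

ΔS_total = 4.78 J/K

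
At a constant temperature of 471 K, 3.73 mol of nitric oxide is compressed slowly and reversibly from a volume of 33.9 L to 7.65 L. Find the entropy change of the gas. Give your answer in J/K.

For an isothermal ideal gas ΔS_gas = nR ln(V₂/V₁) = 3.73 × 8.314 × ln(7.65/33.9) = -46.2 J/K.

ΔS_gas = -46.2 J/K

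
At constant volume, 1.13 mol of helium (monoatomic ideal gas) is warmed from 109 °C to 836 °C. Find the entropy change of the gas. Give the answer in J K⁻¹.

In kelvin: T₁ = 382.15 K, T₂ = 1109.15 K. At constant volume, ΔS = nC_V ln(T₂/T₁) with C_V = 3R/2 = 12.47 J mol⁻¹ K⁻¹.
ΔS = 1.13 × 12.47 × ln(1109.15/382.15) = 15 J/K.

ΔS = 15 J/K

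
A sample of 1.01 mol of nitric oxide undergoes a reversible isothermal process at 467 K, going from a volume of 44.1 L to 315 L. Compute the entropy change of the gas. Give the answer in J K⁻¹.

ΔS_gas = 16.5 J/K

For an isothermal ideal gas ΔS_gas = nR ln(V₂/V₁) = 1.01 × 8.314 × ln(315/44.1) = 16.5 J/K.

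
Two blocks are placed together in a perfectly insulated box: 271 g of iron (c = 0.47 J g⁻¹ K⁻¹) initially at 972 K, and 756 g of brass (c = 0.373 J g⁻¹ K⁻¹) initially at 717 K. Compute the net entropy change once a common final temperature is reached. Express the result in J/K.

Energy balance: T_f = (m₁c₁T₁ + m₂c₂T₂)/(m₁c₁ + m₂c₂) = 796.34 K.
ΔS₁ = m₁c₁ ln(T_f/T₁) = 127.37 × ln(796.34/972) = -25.39 J/K.
ΔS₂ = m₂c₂ ln(T_f/T₂) = 281.988 × ln(796.34/717) = 29.6 J/K.
ΔS_total = -25.39 + 29.6 = 4.21 J/K.

ΔS_total = 4.21 J/K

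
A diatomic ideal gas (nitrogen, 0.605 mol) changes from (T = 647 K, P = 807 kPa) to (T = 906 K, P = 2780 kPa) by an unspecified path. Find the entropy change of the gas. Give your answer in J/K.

ΔS = nC_p ln(T₂/T₁) − nR ln(P₂/P₁), with C_p = 7R/2 = 29.1 J mol⁻¹ K⁻¹ for a diatomic ideal gas.
ΔS = 0.605 × [29.1 × ln(906/647) − 8.314 × ln(2780/807)] = -0.294 J/K.

ΔS = -0.294 J/K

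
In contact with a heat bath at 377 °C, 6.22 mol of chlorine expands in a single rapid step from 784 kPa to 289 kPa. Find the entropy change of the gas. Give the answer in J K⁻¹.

ΔS_gas = 51.6 J/K

Entropy is a state function, so ΔS_gas depends only on the end states.
For an isothermal ideal gas ΔS_gas = nR ln(P₁/P₂) = 6.22 × 8.314 × ln(784/289) = 51.6 J/K.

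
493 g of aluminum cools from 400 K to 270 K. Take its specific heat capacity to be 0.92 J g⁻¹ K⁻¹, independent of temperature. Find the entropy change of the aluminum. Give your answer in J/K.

ΔS = -178 J/K

ΔS = ∫dQ_rev/T = m c ln(T₂/T₁) = 493 × 0.92 × ln(270/400) = -178 J/K.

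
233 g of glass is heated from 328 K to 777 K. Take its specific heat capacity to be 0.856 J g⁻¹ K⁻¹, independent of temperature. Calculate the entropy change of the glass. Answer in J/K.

ΔS = 172 J/K

ΔS = ∫dQ_rev/T = m c ln(T₂/T₁) = 233 × 0.856 × ln(777/328) = 172 J/K.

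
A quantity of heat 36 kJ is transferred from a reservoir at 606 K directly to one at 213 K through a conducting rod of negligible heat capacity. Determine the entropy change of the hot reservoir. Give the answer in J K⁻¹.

ΔS_hot = -59.4 J/K

The hot reservoir loses heat Q, so ΔS_hot = −Q/T_H = −36000/606 = -59.4 J/K.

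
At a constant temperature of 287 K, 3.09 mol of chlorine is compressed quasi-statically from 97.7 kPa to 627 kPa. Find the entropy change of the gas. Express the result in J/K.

For an isothermal ideal gas ΔS_gas = nR ln(P₁/P₂) = 3.09 × 8.314 × ln(97.7/627) = -47.8 J/K.

ΔS_gas = -47.8 J/K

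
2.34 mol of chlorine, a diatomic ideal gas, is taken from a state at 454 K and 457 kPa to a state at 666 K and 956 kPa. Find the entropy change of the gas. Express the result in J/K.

ΔS = 11.7 J/K

ΔS = nC_p ln(T₂/T₁) − nR ln(P₂/P₁), with C_p = 7R/2 = 29.1 J mol⁻¹ K⁻¹ for a diatomic ideal gas.
ΔS = 2.34 × [29.1 × ln(666/454) − 8.314 × ln(956/457)] = 11.7 J/K.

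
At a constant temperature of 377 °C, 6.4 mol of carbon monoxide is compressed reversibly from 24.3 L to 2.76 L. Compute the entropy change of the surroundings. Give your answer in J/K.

For an isothermal ideal gas ΔS_gas = nR ln(V₂/V₁) = 6.4 × 8.314 × ln(2.76/24.3) = -116 J/K.
The process is reversible, so ΔS_surr = −ΔS_gas = 116 J/K and ΔS_universe = 0.

ΔS_surr = 116 J/K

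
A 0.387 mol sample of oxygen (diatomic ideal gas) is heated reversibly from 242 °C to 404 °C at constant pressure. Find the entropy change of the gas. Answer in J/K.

ΔS = 3.08 J/K

In kelvin: T₁ = 515.15 K, T₂ = 677.15 K. At constant pressure, ΔS = nC_p ln(T₂/T₁) with C_p = 7R/2 = 29.1 J mol⁻¹ K⁻¹.
ΔS = 0.387 × 29.1 × ln(677.15/515.15) = 3.08 J/K.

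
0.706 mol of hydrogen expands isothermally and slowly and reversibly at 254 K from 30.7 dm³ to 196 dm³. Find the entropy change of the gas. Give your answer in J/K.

ΔS_gas = 10.9 J/K

For an isothermal ideal gas ΔS_gas = nR ln(V₂/V₁) = 0.706 × 8.314 × ln(196/30.7) = 10.9 J/K.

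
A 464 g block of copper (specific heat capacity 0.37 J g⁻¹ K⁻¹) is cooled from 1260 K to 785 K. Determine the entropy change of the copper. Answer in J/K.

ΔS = -81.2 J/K

ΔS = ∫dQ_rev/T = m c ln(T₂/T₁) = 464 × 0.37 × ln(785/1260) = -81.2 J/K.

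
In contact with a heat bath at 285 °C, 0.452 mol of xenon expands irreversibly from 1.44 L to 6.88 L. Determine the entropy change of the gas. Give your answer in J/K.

Entropy is a state function, so ΔS_gas depends only on the end states.
For an isothermal ideal gas ΔS_gas = nR ln(V₂/V₁) = 0.452 × 8.314 × ln(6.88/1.44) = 5.88 J/K.

ΔS_gas = 5.88 J/K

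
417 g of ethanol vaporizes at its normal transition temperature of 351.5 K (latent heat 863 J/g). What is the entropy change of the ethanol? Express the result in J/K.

ΔS = 1020 J/K

Heat absorbed by the substance: Q = mL = 417 × 863 = 359871 J.
At constant T, ΔS = Q_rev/T = 359871 / 351.5 = 1020 J/K.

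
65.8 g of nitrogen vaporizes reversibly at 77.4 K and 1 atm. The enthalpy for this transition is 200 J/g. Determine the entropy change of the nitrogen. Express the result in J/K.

Heat absorbed by the substance: Q = mL = 65.8 × 200 = 13160 J.
At constant T, ΔS = Q_rev/T = 13160 / 77.4 = 170 J/K.

ΔS = 170 J/K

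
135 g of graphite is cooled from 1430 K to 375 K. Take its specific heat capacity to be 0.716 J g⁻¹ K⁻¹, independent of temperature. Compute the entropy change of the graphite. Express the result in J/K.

ΔS = ∫dQ_rev/T = m c ln(T₂/T₁) = 135 × 0.716 × ln(375/1430) = -129 J/K.

ΔS = -129 J/K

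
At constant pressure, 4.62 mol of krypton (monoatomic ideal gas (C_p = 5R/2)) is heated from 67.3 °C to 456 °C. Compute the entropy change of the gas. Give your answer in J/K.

In kelvin: T₁ = 340.45 K, T₂ = 729.15 K. At constant pressure, ΔS = nC_p ln(T₂/T₁) with C_p = 5R/2 = 20.79 J mol⁻¹ K⁻¹.
ΔS = 4.62 × 20.79 × ln(729.15/340.45) = 73.1 J/K.

ΔS = 73.1 J/K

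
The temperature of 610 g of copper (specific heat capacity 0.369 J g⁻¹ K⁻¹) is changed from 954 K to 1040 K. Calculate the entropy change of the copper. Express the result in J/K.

ΔS = 19.4 J/K

ΔS = ∫dQ_rev/T = m c ln(T₂/T₁) = 610 × 0.369 × ln(1040/954) = 19.4 J/K.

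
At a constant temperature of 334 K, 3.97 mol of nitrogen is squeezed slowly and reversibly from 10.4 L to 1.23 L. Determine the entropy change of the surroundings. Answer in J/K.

ΔS_surr = 70.5 J/K

For an isothermal ideal gas ΔS_gas = nR ln(V₂/V₁) = 3.97 × 8.314 × ln(1.23/10.4) = -70.5 J/K.
The process is reversible, so ΔS_surr = −ΔS_gas = 70.5 J/K and ΔS_universe = 0.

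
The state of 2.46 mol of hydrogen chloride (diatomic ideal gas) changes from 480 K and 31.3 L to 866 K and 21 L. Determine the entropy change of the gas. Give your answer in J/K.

Entropy is a state function: ΔS = nC_V ln(T₂/T₁) + nR ln(V₂/V₁), with C_V = 5R/2 = 20.79 J mol⁻¹ K⁻¹ for a diatomic ideal gas.
ΔS = 2.46 × [20.79 × ln(866/480) + 8.314 × ln(21/31.3)] = 22 J/K.

ΔS = 22 J/K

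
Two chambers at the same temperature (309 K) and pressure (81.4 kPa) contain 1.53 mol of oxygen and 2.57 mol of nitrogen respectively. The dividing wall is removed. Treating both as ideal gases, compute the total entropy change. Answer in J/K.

ΔS_mix = 22.5 J/K

Mole fractions: x_A = 1.53/4.1 = 0.373, x_B = 0.627.
ΔS_mix = −R(n_A ln x_A + n_B ln x_B) = −8.314 × (1.53 ln 0.373 + 2.57 ln 0.627) = 22.5 J/K.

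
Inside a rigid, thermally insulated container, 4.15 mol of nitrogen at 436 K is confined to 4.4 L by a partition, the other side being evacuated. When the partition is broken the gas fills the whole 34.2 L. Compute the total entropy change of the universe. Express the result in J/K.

ΔS_universe = 70.8 J/K

No heat is exchanged and no work is done, so the ideal-gas temperature stays constant.
Entropy is a state function; using a reversible isothermal path, ΔS_gas = nR ln(V₂/V₁) = 4.15 × 8.314 × ln(34.2/4.4) = 70.8 J/K.
The insulated surroundings exchange no heat, so ΔS_surr = 0 and ΔS_universe = ΔS_gas.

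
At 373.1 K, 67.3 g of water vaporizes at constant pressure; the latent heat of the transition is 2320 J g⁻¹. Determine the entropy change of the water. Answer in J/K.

Heat absorbed by the substance: Q = mL = 67.3 × 2320 = 156136 J.
At constant T, ΔS = Q_rev/T = 156136 / 373.1 = 418 J/K.

ΔS = 418 J/K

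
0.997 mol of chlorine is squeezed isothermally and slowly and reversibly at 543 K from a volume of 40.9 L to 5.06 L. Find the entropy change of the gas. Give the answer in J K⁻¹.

ΔS_gas = -17.3 J/K

For an isothermal ideal gas ΔS_gas = nR ln(V₂/V₁) = 0.997 × 8.314 × ln(5.06/40.9) = -17.3 J/K.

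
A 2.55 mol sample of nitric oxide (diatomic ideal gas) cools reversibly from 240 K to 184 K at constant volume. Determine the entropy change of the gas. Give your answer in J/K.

ΔS = -14.1 J/K

At constant volume, ΔS = nC_V ln(T₂/T₁) with C_V = 5R/2 = 20.79 J mol⁻¹ K⁻¹.
ΔS = 2.55 × 20.79 × ln(184/240) = -14.1 J/K.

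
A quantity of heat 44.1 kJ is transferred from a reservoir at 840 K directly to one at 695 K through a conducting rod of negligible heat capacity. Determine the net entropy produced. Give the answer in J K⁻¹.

ΔS_total = 11 J/K

ΔS_hot = −Q/T_H = −44100/840 = -52.5 J/K and ΔS_cold = +Q/T_C = 44100/695 = 63.45 J/K.
ΔS_total = -52.5 + 63.45 = 11 J/K, positive as the second law requires.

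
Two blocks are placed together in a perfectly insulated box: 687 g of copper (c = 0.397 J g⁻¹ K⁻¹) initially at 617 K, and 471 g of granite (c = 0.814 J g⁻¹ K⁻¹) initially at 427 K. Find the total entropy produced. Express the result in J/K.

ΔS_total = 11 J/K

Energy balance: T_f = (m₁c₁T₁ + m₂c₂T₂)/(m₁c₁ + m₂c₂) = 505.98 K.
ΔS₁ = m₁c₁ ln(T_f/T₁) = 272.739 × ln(505.98/617) = -54.1 J/K.
ΔS₂ = m₂c₂ ln(T_f/T₂) = 383.394 × ln(505.98/427) = 65.07 J/K.
ΔS_total = -54.1 + 65.07 = 11 J/K.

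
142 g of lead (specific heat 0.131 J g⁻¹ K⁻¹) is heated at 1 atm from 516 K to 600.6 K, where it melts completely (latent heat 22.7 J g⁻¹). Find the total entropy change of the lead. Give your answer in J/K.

Warming step: ΔS₁ = m c ln(T_tr/T_i) = 142 × 0.131 × ln(600.6/516) = 2.824 J/K.
Phase change: ΔS₂ = +mL/T_tr = 142 × 22.7 / 600.6 = 5.367 J/K.
ΔS_total = (2.824) + (5.367) = 8.19 J/K.

ΔS = 8.19 J/K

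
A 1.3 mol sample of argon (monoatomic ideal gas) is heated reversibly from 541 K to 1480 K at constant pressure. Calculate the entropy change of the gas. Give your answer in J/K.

At constant pressure, ΔS = nC_p ln(T₂/T₁) with C_p = 5R/2 = 20.79 J mol⁻¹ K⁻¹.
ΔS = 1.3 × 20.79 × ln(1480/541) = 27.2 J/K.

ΔS = 27.2 J/K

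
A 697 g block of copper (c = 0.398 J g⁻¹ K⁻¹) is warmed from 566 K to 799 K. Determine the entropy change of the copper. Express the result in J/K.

ΔS = ∫dQ_rev/T = m c ln(T₂/T₁) = 697 × 0.398 × ln(799/566) = 95.6 J/K.

ΔS = 95.6 J/K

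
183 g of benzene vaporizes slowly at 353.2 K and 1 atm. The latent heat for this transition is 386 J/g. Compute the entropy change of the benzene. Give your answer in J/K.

Heat absorbed by the substance: Q = mL = 183 × 386 = 70638 J.
At constant T, ΔS = Q_rev/T = 70638 / 353.2 = 200 J/K.

ΔS = 200 J/K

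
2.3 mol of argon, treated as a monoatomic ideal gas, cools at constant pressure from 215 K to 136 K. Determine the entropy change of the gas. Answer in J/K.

At constant pressure, ΔS = nC_p ln(T₂/T₁) with C_p = 5R/2 = 20.79 J mol⁻¹ K⁻¹.
ΔS = 2.3 × 20.79 × ln(136/215) = -21.9 J/K.

ΔS = -21.9 J/K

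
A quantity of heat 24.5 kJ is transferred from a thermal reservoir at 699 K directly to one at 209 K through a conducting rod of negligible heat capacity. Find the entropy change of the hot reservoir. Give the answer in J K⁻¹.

ΔS_hot = -35.1 J/K

The hot reservoir loses heat Q, so ΔS_hot = −Q/T_H = −24500/699 = -35.1 J/K.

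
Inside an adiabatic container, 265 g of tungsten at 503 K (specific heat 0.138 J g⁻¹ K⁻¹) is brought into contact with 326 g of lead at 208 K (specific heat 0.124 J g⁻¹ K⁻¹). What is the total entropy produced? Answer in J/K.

Energy balance: T_f = (m₁c₁T₁ + m₂c₂T₂)/(m₁c₁ + m₂c₂) = 348.12 K.
ΔS₁ = m₁c₁ ln(T_f/T₁) = 36.57 × ln(348.12/503) = -13.46 J/K.
ΔS₂ = m₂c₂ ln(T_f/T₂) = 40.424 × ln(348.12/208) = 20.82 J/K.
ΔS_total = -13.46 + 20.82 = 7.36 J/K.

ΔS_total = 7.36 J/K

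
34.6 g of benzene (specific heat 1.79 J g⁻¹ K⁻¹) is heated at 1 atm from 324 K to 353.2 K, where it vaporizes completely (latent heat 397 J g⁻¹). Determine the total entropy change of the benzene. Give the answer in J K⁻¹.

ΔS = 44.2 J/K

Warming step: ΔS₁ = m c ln(T_tr/T_i) = 34.6 × 1.79 × ln(353.2/324) = 5.344 J/K.
Phase change: ΔS₂ = +mL/T_tr = 34.6 × 397 / 353.2 = 38.89 J/K.
ΔS_total = (5.344) + (38.89) = 44.2 J/K.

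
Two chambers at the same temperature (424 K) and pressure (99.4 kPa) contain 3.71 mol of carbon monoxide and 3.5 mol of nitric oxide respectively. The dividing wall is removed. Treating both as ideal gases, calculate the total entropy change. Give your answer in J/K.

Mole fractions: x_A = 3.71/7.21 = 0.515, x_B = 0.485.
ΔS_mix = −R(n_A ln x_A + n_B ln x_B) = −8.314 × (3.71 ln 0.515 + 3.5 ln 0.485) = 41.5 J/K.

ΔS_mix = 41.5 J/K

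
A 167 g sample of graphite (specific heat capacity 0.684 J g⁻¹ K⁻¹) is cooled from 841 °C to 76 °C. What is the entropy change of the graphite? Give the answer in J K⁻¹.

In kelvin: T₁ = 1114.15 K, T₂ = 349.15 K. ΔS = ∫dQ_rev/T = m c ln(T₂/T₁) = 167 × 0.684 × ln(349.15/1114.15) = -133 J/K.

ΔS = -133 J/K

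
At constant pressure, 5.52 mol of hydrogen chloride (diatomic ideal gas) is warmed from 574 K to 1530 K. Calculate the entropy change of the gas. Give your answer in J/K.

ΔS = 157 J/K

At constant pressure, ΔS = nC_p ln(T₂/T₁) with C_p = 7R/2 = 29.1 J mol⁻¹ K⁻¹.
ΔS = 5.52 × 29.1 × ln(1530/574) = 157 J/K.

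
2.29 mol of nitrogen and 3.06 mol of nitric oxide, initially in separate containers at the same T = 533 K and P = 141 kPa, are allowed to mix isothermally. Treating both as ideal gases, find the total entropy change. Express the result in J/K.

ΔS_mix = 30.4 J/K

Mole fractions: x_A = 2.29/5.35 = 0.428, x_B = 0.572.
ΔS_mix = −R(n_A ln x_A + n_B ln x_B) = −8.314 × (2.29 ln 0.428 + 3.06 ln 0.572) = 30.4 J/K.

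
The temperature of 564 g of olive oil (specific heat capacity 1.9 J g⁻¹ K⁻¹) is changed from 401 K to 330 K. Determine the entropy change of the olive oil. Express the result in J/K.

ΔS = -209 J/K

ΔS = ∫dQ_rev/T = m c ln(T₂/T₁) = 564 × 1.9 × ln(330/401) = -209 J/K.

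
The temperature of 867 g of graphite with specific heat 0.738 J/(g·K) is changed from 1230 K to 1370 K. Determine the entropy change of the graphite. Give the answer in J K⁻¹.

ΔS = ∫dQ_rev/T = m c ln(T₂/T₁) = 867 × 0.738 × ln(1370/1230) = 69 J/K.

ΔS = 69 J/K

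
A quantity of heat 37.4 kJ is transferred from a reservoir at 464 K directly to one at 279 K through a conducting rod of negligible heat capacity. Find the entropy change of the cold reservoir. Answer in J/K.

ΔS_cold = 134 J/K

The cold reservoir gains heat Q, so ΔS_cold = +Q/T_C = 37400/279 = 134 J/K.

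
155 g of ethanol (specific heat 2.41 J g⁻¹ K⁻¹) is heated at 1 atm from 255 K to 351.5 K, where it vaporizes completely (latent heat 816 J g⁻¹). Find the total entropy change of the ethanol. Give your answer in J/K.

ΔS = 480 J/K

Warming step: ΔS₁ = m c ln(T_tr/T_i) = 155 × 2.41 × ln(351.5/255) = 119.9 J/K.
Phase change: ΔS₂ = +mL/T_tr = 155 × 816 / 351.5 = 359.8 J/K.
ΔS_total = (119.9) + (359.8) = 480 J/K.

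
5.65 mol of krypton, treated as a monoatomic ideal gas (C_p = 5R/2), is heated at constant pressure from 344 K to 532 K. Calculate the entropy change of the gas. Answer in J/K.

At constant pressure, ΔS = nC_p ln(T₂/T₁) with C_p = 5R/2 = 20.79 J mol⁻¹ K⁻¹.
ΔS = 5.65 × 20.79 × ln(532/344) = 51.2 J/K.

ΔS = 51.2 J/K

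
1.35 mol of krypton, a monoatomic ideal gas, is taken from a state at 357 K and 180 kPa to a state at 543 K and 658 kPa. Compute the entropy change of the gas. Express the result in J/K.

ΔS = nC_p ln(T₂/T₁) − nR ln(P₂/P₁), with C_p = 5R/2 = 20.79 J mol⁻¹ K⁻¹ for a monoatomic ideal gas.
ΔS = 1.35 × [20.79 × ln(543/357) − 8.314 × ln(658/180)] = -2.78 J/K.

ΔS = -2.78 J/K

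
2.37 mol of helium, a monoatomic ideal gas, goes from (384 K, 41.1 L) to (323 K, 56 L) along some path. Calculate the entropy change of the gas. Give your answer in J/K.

Entropy is a state function: ΔS = nC_V ln(T₂/T₁) + nR ln(V₂/V₁), with C_V = 3R/2 = 12.47 J mol⁻¹ K⁻¹ for a monoatomic ideal gas.
ΔS = 2.37 × [12.47 × ln(323/384) + 8.314 × ln(56/41.1)] = 0.982 J/K.

ΔS = 0.982 J/K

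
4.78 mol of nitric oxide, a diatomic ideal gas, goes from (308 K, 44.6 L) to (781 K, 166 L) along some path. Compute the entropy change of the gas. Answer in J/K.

Entropy is a state function: ΔS = nC_V ln(T₂/T₁) + nR ln(V₂/V₁), with C_V = 5R/2 = 20.79 J mol⁻¹ K⁻¹ for a diatomic ideal gas.
ΔS = 4.78 × [20.79 × ln(781/308) + 8.314 × ln(166/44.6)] = 145 J/K.

ΔS = 145 J/K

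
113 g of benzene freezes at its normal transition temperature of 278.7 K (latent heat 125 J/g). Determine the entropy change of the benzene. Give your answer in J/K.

ΔS = -50.7 J/K

Heat released by the substance: Q = −mL = −113 × 125 = −14125 J.
At constant T, ΔS = Q_rev/T = −14125 / 278.7 = -50.7 J/K.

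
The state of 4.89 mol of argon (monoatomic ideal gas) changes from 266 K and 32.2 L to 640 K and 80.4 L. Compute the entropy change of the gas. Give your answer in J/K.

ΔS = 90.7 J/K

Entropy is a state function: ΔS = nC_V ln(T₂/T₁) + nR ln(V₂/V₁), with C_V = 3R/2 = 12.47 J mol⁻¹ K⁻¹ for a monoatomic ideal gas.
ΔS = 4.89 × [12.47 × ln(640/266) + 8.314 × ln(80.4/32.2)] = 90.7 J/K.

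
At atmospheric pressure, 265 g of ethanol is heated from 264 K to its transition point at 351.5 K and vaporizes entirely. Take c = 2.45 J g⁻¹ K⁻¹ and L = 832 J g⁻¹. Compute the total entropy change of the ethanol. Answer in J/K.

Warming step: ΔS₁ = m c ln(T_tr/T_i) = 265 × 2.45 × ln(351.5/264) = 185.9 J/K.
Phase change: ΔS₂ = +mL/T_tr = 265 × 832 / 351.5 = 627.3 J/K.
ΔS_total = (185.9) + (627.3) = 813 J/K.

ΔS = 813 J/K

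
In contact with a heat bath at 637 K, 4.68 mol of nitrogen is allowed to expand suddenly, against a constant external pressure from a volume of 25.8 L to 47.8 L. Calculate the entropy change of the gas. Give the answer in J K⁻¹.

ΔS_gas = 24 J/K

Entropy is a state function, so ΔS_gas depends only on the end states.
For an isothermal ideal gas ΔS_gas = nR ln(V₂/V₁) = 4.68 × 8.314 × ln(47.8/25.8) = 24 J/K.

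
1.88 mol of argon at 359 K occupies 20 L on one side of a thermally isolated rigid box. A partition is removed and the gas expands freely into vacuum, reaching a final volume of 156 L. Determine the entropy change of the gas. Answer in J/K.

For an ideal gas in free expansion Q = 0 and W = 0, so T is unchanged.
Entropy is a state function; using a reversible isothermal path, ΔS_gas = nR ln(V₂/V₁) = 1.88 × 8.314 × ln(156/20) = 32.1 J/K.

ΔS_gas = 32.1 J/K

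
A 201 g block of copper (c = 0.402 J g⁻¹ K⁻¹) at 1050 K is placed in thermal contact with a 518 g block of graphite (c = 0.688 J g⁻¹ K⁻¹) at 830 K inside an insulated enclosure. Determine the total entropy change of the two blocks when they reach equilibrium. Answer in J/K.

Energy balance: T_f = (m₁c₁T₁ + m₂c₂T₂)/(m₁c₁ + m₂c₂) = 870.66 K.
ΔS₁ = m₁c₁ ln(T_f/T₁) = 80.802 × ln(870.66/1050) = -15.13 J/K.
ΔS₂ = m₂c₂ ln(T_f/T₂) = 356.384 × ln(870.66/830) = 17.04 J/K.
ΔS_total = -15.13 + 17.04 = 1.91 J/K.

ΔS_total = 1.91 J/K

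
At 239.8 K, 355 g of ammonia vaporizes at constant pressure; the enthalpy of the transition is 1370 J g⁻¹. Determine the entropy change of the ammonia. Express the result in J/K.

Heat absorbed by the substance: Q = mL = 355 × 1370 = 486350 J.
At constant T, ΔS = Q_rev/T = 486350 / 239.8 = 2030 J/K.

ΔS = 2030 J/K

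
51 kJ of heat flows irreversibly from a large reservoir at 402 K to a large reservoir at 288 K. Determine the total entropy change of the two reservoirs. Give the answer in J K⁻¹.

ΔS_hot = −Q/T_H = −51000/402 = -126.9 J/K and ΔS_cold = +Q/T_C = 51000/288 = 177.1 J/K.
ΔS_total = -126.9 + 177.1 = 50.2 J/K, positive as the second law requires.

ΔS_total = 50.2 J/K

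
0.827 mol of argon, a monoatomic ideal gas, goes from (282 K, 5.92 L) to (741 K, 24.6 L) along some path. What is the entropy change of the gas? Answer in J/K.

ΔS = 19.8 J/K

Entropy is a state function: ΔS = nC_V ln(T₂/T₁) + nR ln(V₂/V₁), with C_V = 3R/2 = 12.47 J mol⁻¹ K⁻¹ for a monoatomic ideal gas.
ΔS = 0.827 × [12.47 × ln(741/282) + 8.314 × ln(24.6/5.92)] = 19.8 J/K.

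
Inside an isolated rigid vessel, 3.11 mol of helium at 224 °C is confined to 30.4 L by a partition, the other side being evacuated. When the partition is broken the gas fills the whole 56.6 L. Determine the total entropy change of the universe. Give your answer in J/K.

No heat is exchanged and no work is done, so the ideal-gas temperature stays constant.
Entropy is a state function; using a reversible isothermal path, ΔS_gas = nR ln(V₂/V₁) = 3.11 × 8.314 × ln(56.6/30.4) = 16.1 J/K.
The insulated surroundings exchange no heat, so ΔS_surr = 0 and ΔS_universe = ΔS_gas.

ΔS_universe = 16.1 J/K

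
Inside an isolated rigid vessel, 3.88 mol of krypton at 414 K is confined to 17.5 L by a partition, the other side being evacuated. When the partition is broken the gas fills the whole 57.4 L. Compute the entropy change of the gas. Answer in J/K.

No heat is exchanged and no work is done, so the ideal-gas temperature stays constant.
Entropy is a state function; using a reversible isothermal path, ΔS_gas = nR ln(V₂/V₁) = 3.88 × 8.314 × ln(57.4/17.5) = 38.3 J/K.

ΔS_gas = 38.3 J/K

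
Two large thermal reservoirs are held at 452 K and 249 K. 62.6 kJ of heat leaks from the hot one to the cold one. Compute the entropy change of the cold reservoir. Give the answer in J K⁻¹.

The cold reservoir gains heat Q, so ΔS_cold = +Q/T_C = 62600/249 = 251 J/K.

ΔS_cold = 251 J/K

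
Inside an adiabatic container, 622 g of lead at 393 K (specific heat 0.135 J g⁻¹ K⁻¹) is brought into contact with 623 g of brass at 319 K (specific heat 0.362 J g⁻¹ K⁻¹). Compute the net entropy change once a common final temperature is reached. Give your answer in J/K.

ΔS_total = 1.37 J/K

Energy balance: T_f = (m₁c₁T₁ + m₂c₂T₂)/(m₁c₁ + m₂c₂) = 339.08 K.
ΔS₁ = m₁c₁ ln(T_f/T₁) = 83.97 × ln(339.08/393) = -12.392 J/K.
ΔS₂ = m₂c₂ ln(T_f/T₂) = 225.526 × ln(339.08/319) = 13.765 J/K.
ΔS_total = -12.392 + 13.765 = 1.37 J/K.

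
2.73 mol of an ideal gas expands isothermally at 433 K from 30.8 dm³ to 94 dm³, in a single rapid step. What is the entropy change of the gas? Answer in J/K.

ΔS_gas = 25.3 J/K

Entropy is a state function, so ΔS_gas depends only on the end states.
For an isothermal ideal gas ΔS_gas = nR ln(V₂/V₁) = 2.73 × 8.314 × ln(94/30.8) = 25.3 J/K.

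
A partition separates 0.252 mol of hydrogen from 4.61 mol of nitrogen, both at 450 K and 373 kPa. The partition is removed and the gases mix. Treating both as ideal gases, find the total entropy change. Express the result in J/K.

Mole fractions: x_A = 0.252/4.86 = 0.0518, x_B = 0.948.
ΔS_mix = −R(n_A ln x_A + n_B ln x_B) = −8.314 × (0.252 ln 0.0518 + 4.61 ln 0.948) = 8.24 J/K.

ΔS_mix = 8.24 J/K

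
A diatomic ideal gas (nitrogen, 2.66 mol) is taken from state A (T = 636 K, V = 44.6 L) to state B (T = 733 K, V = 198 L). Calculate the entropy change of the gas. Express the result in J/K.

Entropy is a state function: ΔS = nC_V ln(T₂/T₁) + nR ln(V₂/V₁), with C_V = 5R/2 = 20.79 J mol⁻¹ K⁻¹ for a diatomic ideal gas.
ΔS = 2.66 × [20.79 × ln(733/636) + 8.314 × ln(198/44.6)] = 40.8 J/K.

ΔS = 40.8 J/K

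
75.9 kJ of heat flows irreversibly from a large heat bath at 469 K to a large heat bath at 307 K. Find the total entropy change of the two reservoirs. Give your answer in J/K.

ΔS_hot = −Q/T_H = −75900/469 = -161.8 J/K and ΔS_cold = +Q/T_C = 75900/307 = 247.2 J/K.
ΔS_total = -161.8 + 247.2 = 85.4 J/K, positive as the second law requires.

ΔS_total = 85.4 J/K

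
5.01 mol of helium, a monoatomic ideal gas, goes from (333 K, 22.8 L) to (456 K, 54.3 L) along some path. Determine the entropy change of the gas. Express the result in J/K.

Entropy is a state function: ΔS = nC_V ln(T₂/T₁) + nR ln(V₂/V₁), with C_V = 3R/2 = 12.47 J mol⁻¹ K⁻¹ for a monoatomic ideal gas.
ΔS = 5.01 × [12.47 × ln(456/333) + 8.314 × ln(54.3/22.8)] = 55.8 J/K.

ΔS = 55.8 J/K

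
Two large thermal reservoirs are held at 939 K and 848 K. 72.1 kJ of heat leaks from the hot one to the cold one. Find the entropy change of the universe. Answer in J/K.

ΔS_hot = −Q/T_H = −72100/939 = -76.78 J/K and ΔS_cold = +Q/T_C = 72100/848 = 85.02 J/K.
ΔS_total = -76.78 + 85.02 = 8.24 J/K, positive as the second law requires.

ΔS_total = 8.24 J/K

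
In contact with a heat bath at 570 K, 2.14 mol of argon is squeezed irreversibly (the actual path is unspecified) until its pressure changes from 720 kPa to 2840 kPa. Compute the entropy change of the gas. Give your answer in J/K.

ΔS_gas = -24.4 J/K

Entropy is a state function, so ΔS_gas depends only on the end states.
For an isothermal ideal gas ΔS_gas = nR ln(P₁/P₂) = 2.14 × 8.314 × ln(720/2840) = -24.4 J/K.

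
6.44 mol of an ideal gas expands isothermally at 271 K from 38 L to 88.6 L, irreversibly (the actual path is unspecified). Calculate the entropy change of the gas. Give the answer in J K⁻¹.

Entropy is a state function, so ΔS_gas depends only on the end states.
For an isothermal ideal gas ΔS_gas = nR ln(V₂/V₁) = 6.44 × 8.314 × ln(88.6/38) = 45.3 J/K.

ΔS_gas = 45.3 J/K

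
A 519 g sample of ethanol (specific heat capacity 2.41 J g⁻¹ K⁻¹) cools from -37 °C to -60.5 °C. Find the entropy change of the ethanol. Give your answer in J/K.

In kelvin: T₁ = 236.15 K, T₂ = 212.65 K. ΔS = ∫dQ_rev/T = m c ln(T₂/T₁) = 519 × 2.41 × ln(212.65/236.15) = -131 J/K.

ΔS = -131 J/K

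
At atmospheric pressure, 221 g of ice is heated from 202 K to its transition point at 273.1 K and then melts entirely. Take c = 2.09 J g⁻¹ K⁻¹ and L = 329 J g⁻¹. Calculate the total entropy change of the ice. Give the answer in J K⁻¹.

Warming step: ΔS₁ = m c ln(T_tr/T_i) = 221 × 2.09 × ln(273.1/202) = 139.3 J/K.
Phase change: ΔS₂ = +mL/T_tr = 221 × 329 / 273.1 = 266.2 J/K.
ΔS_total = (139.3) + (266.2) = 406 J/K.

ΔS = 406 J/K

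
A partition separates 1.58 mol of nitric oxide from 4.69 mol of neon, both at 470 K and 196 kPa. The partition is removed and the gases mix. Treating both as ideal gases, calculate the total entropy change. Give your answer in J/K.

Mole fractions: x_A = 1.58/6.27 = 0.252, x_B = 0.748.
ΔS_mix = −R(n_A ln x_A + n_B ln x_B) = −8.314 × (1.58 ln 0.252 + 4.69 ln 0.748) = 29.4 J/K.

ΔS_mix = 29.4 J/K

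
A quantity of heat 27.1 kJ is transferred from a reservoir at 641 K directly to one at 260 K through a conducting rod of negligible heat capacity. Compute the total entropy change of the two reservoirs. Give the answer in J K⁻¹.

ΔS_hot = −Q/T_H = −27100/641 = -42.278 J/K and ΔS_cold = +Q/T_C = 27100/260 = 104.23 J/K.
ΔS_total = -42.278 + 104.23 = 62 J/K, positive as the second law requires.

ΔS_total = 62 J/K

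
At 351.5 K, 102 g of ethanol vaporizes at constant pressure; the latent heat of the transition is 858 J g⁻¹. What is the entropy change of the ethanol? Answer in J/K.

Heat absorbed by the substance: Q = mL = 102 × 858 = 87516 J.
At constant T, ΔS = Q_rev/T = 87516 / 351.5 = 249 J/K.

ΔS = 249 J/K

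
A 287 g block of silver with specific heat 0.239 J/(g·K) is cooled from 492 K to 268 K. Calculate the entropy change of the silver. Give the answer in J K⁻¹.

ΔS = -41.7 J/K

ΔS = ∫dQ_rev/T = m c ln(T₂/T₁) = 287 × 0.239 × ln(268/492) = -41.7 J/K.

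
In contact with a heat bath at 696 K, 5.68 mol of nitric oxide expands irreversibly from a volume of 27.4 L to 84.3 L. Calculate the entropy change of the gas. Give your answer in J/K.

ΔS_gas = 53.1 J/K

Entropy is a state function, so ΔS_gas depends only on the end states.
For an isothermal ideal gas ΔS_gas = nR ln(V₂/V₁) = 5.68 × 8.314 × ln(84.3/27.4) = 53.1 J/K.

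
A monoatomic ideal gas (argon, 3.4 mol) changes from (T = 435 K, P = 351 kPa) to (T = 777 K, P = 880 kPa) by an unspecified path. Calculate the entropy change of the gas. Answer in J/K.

ΔS = 15 J/K

ΔS = nC_p ln(T₂/T₁) − nR ln(P₂/P₁), with C_p = 5R/2 = 20.79 J mol⁻¹ K⁻¹ for a monoatomic ideal gas.
ΔS = 3.4 × [20.79 × ln(777/435) − 8.314 × ln(880/351)] = 15 J/K.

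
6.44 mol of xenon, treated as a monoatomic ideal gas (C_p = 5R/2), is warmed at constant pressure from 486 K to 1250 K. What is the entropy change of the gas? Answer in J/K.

At constant pressure, ΔS = nC_p ln(T₂/T₁) with C_p = 5R/2 = 20.79 J mol⁻¹ K⁻¹.
ΔS = 6.44 × 20.79 × ln(1250/486) = 126 J/K.

ΔS = 126 J/K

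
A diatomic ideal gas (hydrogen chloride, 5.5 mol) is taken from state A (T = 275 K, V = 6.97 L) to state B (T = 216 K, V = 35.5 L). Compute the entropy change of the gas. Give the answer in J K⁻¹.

ΔS = 46.8 J/K

Entropy is a state function: ΔS = nC_V ln(T₂/T₁) + nR ln(V₂/V₁), with C_V = 5R/2 = 20.79 J mol⁻¹ K⁻¹ for a diatomic ideal gas.
ΔS = 5.5 × [20.79 × ln(216/275) + 8.314 × ln(35.5/6.97)] = 46.8 J/K.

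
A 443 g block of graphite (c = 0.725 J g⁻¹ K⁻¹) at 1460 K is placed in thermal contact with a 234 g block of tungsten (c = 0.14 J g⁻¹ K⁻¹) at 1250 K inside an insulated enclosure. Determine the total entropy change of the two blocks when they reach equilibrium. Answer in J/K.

ΔS_total = 0.344 J/K

Energy balance: T_f = (m₁c₁T₁ + m₂c₂T₂)/(m₁c₁ + m₂c₂) = 1440.6 K.
ΔS₁ = m₁c₁ ln(T_f/T₁) = 321.175 × ln(1440.6/1460) = -4.3046 J/K.
ΔS₂ = m₂c₂ ln(T_f/T₂) = 32.76 × ln(1440.6/1250) = 4.6483 J/K.
ΔS_total = -4.3046 + 4.6483 = 0.344 J/K.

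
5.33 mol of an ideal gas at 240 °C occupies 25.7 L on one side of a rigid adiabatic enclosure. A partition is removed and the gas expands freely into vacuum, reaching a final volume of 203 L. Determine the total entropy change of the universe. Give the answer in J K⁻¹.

ΔS_universe = 91.6 J/K

For an ideal gas in free expansion Q = 0 and W = 0, so T is unchanged.
Entropy is a state function; using a reversible isothermal path, ΔS_gas = nR ln(V₂/V₁) = 5.33 × 8.314 × ln(203/25.7) = 91.6 J/K.
The insulated surroundings exchange no heat, so ΔS_surr = 0 and ΔS_universe = ΔS_gas.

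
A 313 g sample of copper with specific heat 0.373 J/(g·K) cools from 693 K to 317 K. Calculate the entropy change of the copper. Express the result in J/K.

ΔS = ∫dQ_rev/T = m c ln(T₂/T₁) = 313 × 0.373 × ln(317/693) = -91.3 J/K.

ΔS = -91.3 J/K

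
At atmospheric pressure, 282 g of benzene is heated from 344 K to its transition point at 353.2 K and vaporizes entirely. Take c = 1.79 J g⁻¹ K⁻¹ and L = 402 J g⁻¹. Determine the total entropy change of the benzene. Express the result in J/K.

ΔS = 334 J/K

Warming step: ΔS₁ = m c ln(T_tr/T_i) = 282 × 1.79 × ln(353.2/344) = 13.32 J/K.
Phase change: ΔS₂ = +mL/T_tr = 282 × 402 / 353.2 = 321 J/K.
ΔS_total = (13.32) + (321) = 334 J/K.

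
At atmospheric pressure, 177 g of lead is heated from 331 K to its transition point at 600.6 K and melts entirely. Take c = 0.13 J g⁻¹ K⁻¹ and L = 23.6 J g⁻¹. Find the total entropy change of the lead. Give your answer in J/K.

Warming step: ΔS₁ = m c ln(T_tr/T_i) = 177 × 0.13 × ln(600.6/331) = 13.71 J/K.
Phase change: ΔS₂ = +mL/T_tr = 177 × 23.6 / 600.6 = 6.955 J/K.
ΔS_total = (13.71) + (6.955) = 20.7 J/K.

ΔS = 20.7 J/K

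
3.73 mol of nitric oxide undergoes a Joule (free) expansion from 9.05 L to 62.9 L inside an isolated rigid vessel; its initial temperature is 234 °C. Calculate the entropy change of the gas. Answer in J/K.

ΔS_gas = 60.1 J/K

For an ideal gas in free expansion Q = 0 and W = 0, so T is unchanged.
Entropy is a state function; using a reversible isothermal path, ΔS_gas = nR ln(V₂/V₁) = 3.73 × 8.314 × ln(62.9/9.05) = 60.1 J/K.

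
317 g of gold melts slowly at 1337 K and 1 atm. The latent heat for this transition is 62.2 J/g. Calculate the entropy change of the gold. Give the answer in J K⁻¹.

ΔS = 14.7 J/K

Heat absorbed by the substance: Q = mL = 317 × 62.2 = 19717.4 J.
At constant T, ΔS = Q_rev/T = 19717.4 / 1337 = 14.7 J/K.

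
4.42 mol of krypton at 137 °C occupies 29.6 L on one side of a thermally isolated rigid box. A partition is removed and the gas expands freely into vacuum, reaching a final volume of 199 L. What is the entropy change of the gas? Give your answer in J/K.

No heat is exchanged and no work is done, so the ideal-gas temperature stays constant.
Entropy is a state function; using a reversible isothermal path, ΔS_gas = nR ln(V₂/V₁) = 4.42 × 8.314 × ln(199/29.6) = 70 J/K.

ΔS_gas = 70 J/K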